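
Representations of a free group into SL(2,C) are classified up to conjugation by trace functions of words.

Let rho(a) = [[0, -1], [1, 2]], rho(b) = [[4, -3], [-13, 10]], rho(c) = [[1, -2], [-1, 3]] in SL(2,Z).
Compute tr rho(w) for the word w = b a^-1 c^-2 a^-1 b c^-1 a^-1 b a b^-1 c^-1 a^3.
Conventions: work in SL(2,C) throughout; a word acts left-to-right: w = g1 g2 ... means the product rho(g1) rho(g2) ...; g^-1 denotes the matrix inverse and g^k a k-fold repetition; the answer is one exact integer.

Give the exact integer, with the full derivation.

rho(b) = [[4, -3], [-13, 10]]
... * rho(a^-1) = [[2, 1], [-1, 0]]  ->  [[11, 4], [-36, -13]]
... * rho(c^-1) = [[3, 2], [1, 1]]  ->  [[37, 26], [-121, -85]]
... * rho(c^-1) = [[3, 2], [1, 1]]  ->  [[137, 100], [-448, -327]]
... * rho(a^-1) = [[2, 1], [-1, 0]]  ->  [[174, 137], [-569, -448]]
... * rho(b) = [[4, -3], [-13, 10]]  ->  [[-1085, 848], [3548, -2773]]
... * rho(c^-1) = [[3, 2], [1, 1]]  ->  [[-2407, -1322], [7871, 4323]]
... * rho(a^-1) = [[2, 1], [-1, 0]]  ->  [[-3492, -2407], [11419, 7871]]
... * rho(b) = [[4, -3], [-13, 10]]  ->  [[17323, -13594], [-56647, 44453]]
... * rho(a) = [[0, -1], [1, 2]]  ->  [[-13594, -44511], [44453, 145553]]
... * rho(b^-1) = [[10, 3], [13, 4]]  ->  [[-714583, -218826], [2336719, 715571]]
... * rho(c^-1) = [[3, 2], [1, 1]]  ->  [[-2362575, -1647992], [7725728, 5389009]]
... * rho(a) = [[0, -1], [1, 2]]  ->  [[-1647992, -933409], [5389009, 3052290]]
... * rho(a) = [[0, -1], [1, 2]]  ->  [[-933409, -218826], [3052290, 715571]]
... * rho(a) = [[0, -1], [1, 2]]  ->  [[-218826, 495757], [715571, -1621148]]
tr = -218826 + -1621148 = -1839974

-1839974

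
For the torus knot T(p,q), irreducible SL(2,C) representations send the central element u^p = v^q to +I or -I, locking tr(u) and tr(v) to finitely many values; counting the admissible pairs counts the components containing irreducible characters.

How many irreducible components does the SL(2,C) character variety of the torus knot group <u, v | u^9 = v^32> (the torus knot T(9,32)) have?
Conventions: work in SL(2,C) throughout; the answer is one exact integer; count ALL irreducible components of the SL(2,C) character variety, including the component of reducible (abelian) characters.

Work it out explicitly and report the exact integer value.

125

Gamma = < u, v | u^9 = v^32 > (torus knot T(9,32)); the central element u^9 = v^32 acts as +I or -I in any irreducible SL(2,C) representation.
So on each irreducible component the traces are pinned: tr(u) = 2*cos(pi*alpha/9) with 1 <= alpha <= 8, tr(v) = 2*cos(pi*beta/32) with 1 <= beta <= 31.
u^9 = (-1)^alpha I and v^32 = (-1)^beta I must agree, so alpha and beta have equal parity.
Counting: 4 odd alphas x 16 odd betas + 4 even alphas x 15 even betas = 64 + 60 = 124.
components with irreducible characters: 124; plus the single component of reducible (abelian) characters: total 125.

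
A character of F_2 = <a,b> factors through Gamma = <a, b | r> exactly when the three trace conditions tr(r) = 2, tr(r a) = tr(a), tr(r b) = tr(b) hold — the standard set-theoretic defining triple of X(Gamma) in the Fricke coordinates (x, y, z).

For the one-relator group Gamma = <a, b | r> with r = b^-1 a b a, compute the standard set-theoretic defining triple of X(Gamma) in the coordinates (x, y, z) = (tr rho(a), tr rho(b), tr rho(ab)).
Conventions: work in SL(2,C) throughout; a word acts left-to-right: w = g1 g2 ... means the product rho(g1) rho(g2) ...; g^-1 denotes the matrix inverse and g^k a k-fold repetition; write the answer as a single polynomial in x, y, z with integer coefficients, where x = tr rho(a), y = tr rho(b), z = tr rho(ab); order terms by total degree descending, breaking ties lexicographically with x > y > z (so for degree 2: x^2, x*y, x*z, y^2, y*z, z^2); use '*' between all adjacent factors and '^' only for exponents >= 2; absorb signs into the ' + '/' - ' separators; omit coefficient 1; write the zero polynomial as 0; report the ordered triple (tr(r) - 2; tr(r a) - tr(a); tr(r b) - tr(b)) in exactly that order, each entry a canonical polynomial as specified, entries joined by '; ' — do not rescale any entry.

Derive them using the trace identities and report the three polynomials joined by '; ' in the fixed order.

x*y*z - y^2 - z^2; x^2*y*z - x*y^2 - x*z^2; x*z - 2*y

tr(a b a) = tr(a) * tr(b a) - tr(b)  (reduce the a square) = x*z - y
tr(a b a b) = tr(a b) * tr(a b) - tr(1)  (split on a) = z^2 - 2
tr(b^-1 a b a) = tr(a b a) * tr(b) - tr(a b a b)  (eliminate b^-1) = x*y*z - y^2 - z^2 + 2
tr(a b a^2) = tr(a) * tr(a b a) - tr(a b)  (reduce the a square) = x^2*z - x*y - z
tr(b a b) = tr(b) * tr(a b) - tr(a)  (reduce the b square) = y*z - x
tr(a b a^2 b) = tr(a) * tr(b a b a) - tr(b a b)  (reduce the a square) = x*z^2 - y*z - x
tr(b^-1 a b a^2) = tr(a b a^2) * tr(b) - tr(a b a^2 b)  (eliminate b^-1) = x^2*y*z - x*y^2 - x*z^2 + x
assemble the triple (tr(r) - 2; tr(r a) - x; tr(r b) - y)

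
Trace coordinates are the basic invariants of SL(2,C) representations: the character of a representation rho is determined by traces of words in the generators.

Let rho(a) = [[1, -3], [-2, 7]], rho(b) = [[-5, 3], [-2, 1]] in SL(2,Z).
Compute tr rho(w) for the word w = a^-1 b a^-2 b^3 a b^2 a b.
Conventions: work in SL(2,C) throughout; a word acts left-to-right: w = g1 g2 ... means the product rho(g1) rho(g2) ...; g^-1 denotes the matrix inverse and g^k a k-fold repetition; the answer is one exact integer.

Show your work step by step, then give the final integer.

-8396350

rho(a^-1) = [[7, 3], [2, 1]]
... * rho(b) = [[-5, 3], [-2, 1]]  ->  [[-41, 24], [-12, 7]]
... * rho(a^-1) = [[7, 3], [2, 1]]  ->  [[-239, -99], [-70, -29]]
... * rho(a^-1) = [[7, 3], [2, 1]]  ->  [[-1871, -816], [-548, -239]]
... * rho(b) = [[-5, 3], [-2, 1]]  ->  [[10987, -6429], [3218, -1883]]
... * rho(b) = [[-5, 3], [-2, 1]]  ->  [[-42077, 26532], [-12324, 7771]]
... * rho(b) = [[-5, 3], [-2, 1]]  ->  [[157321, -99699], [46078, -29201]]
... * rho(a) = [[1, -3], [-2, 7]]  ->  [[356719, -1169856], [104480, -342641]]
... * rho(b) = [[-5, 3], [-2, 1]]  ->  [[556117, -99699], [162882, -29201]]
... * rho(b) = [[-5, 3], [-2, 1]]  ->  [[-2581187, 1568652], [-756008, 459445]]
... * rho(a) = [[1, -3], [-2, 7]]  ->  [[-5718491, 18724125], [-1674898, 5484139]]
... * rho(b) = [[-5, 3], [-2, 1]]  ->  [[-8855795, 1568652], [-2593788, 459445]]
tr = -8855795 + 459445 = -8396350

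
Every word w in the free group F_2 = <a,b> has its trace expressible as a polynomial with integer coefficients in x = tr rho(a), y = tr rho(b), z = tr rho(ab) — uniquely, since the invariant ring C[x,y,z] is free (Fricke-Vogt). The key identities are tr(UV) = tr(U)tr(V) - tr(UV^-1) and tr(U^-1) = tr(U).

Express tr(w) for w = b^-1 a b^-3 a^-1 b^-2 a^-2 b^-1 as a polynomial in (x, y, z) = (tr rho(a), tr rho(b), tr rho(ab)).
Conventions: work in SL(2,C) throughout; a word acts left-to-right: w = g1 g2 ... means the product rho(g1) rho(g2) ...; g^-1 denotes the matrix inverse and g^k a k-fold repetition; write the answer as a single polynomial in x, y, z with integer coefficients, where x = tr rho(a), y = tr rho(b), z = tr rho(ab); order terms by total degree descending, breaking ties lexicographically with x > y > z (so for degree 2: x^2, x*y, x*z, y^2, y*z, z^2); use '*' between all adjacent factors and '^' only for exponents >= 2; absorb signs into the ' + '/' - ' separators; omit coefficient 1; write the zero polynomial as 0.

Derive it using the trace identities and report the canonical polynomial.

tr(a^-1) = tr(a) = x
tr(a^-1 b) = tr(b) * tr(a) - tr(b a)  (eliminate a^-1) = x*y - z
tr(b^-1 a^-1) = tr(a^-1) * tr(b) - tr(a^-1 b)  (eliminate b^-1) = z
tr(b^-1 a^-1 b^-1) = tr(b^-1 a^-1) * tr(b) - tr(b^-1 a^-1 b)  (eliminate b^-1) = y*z - x
tr(a^-1 b^-3) = tr(b^-1 a^-1 b^-1) * tr(b) - tr(b^-1 a^-1)  (eliminate b^-1) = y^2*z - x*y - z
tr(b^-4 a^-1) = tr(a^-1 b^-3) * tr(b) - tr(a^-1 b^-2)  (eliminate b^-1) = y^3*z - x*y^2 - 2*y*z + x
tr(b^-2) = tr(b^-1) * tr(b) - tr(1)  (eliminate b^-1) = y^2 - 2
tr(b^-3) = tr(b^-2) * tr(b) - tr(b^-1)  (eliminate b^-1) = y^3 - 3*y
tr(b^-4) = tr(b^-3) * tr(b) - tr(b^-2)  (eliminate b^-1) = y^4 - 4*y^2 + 2
tr(b^-2 a^-2 b^-2) = tr(b^-4 a^-1) * tr(a) - tr(b^-4)  (eliminate a^-1) = x*y^3*z - x^2*y^2 - y^4 - 2*x*y*z + x^2 + 4*y^2 - 2
tr(a b a b) = tr(a b) * tr(a b) - tr(1)  (split on a) = z^2 - 2
tr(a b a) = tr(a) * tr(b a) - tr(b)  (reduce the a square) = x*z - y
tr(b a b a b) = tr(b) * tr(a b a b) - tr(a b a)  (reduce the b square) = y*z^2 - x*z - y
tr(b a b a b a) = tr(a b) * tr(a b a b) - tr(a^-1 b^-1)  (split on a) = z^3 - 3*z
tr(a^-1 b a b a b) = tr(b a b a b) * tr(a) - tr(b a b a b a)  (eliminate a^-1) = x*y*z^2 - x^2*z - z^3 - x*y + 3*z
tr(b^-1 a^-1 b a b a) = tr(a^-1 b a b a) * tr(b) - tr(a^-1 b a b a b)  (eliminate b^-1) = -x*y*z^2 + x^2*z + y^2*z + z^3 - 3*z
tr(a b a^-1 b^-1 a^-1 b) = tr(b^-1 a^-1 b a b) * tr(a) - tr(b^-1 a^-1 b a b a)  (eliminate a^-1) = x*y*z^2 - x^2*z - y^2*z - z^3 + x*y + 3*z
tr(b^-1 a b a^-1 b^-1 a^-1) = tr(a b a^-1 b^-1 a^-1) * tr(b) - tr(a b a^-1 b^-1 a^-1 b)  (eliminate b^-1) = -x*y*z^2 + x^2*z + y^2*z + z^3 - 3*z
tr(b^-2 a b a^-1 b^-1 a^-1) = tr(b^-1 a b a^-1 b^-1 a^-1) * tr(b) - tr(b^-1 a b a^-1 b^-1 a^-1 b)  (eliminate b^-1) = -x*y^2*z^2 + x^2*y*z + y^3*z + y*z^3 - 3*y*z - x
tr(b^-2 a) = tr(b^-1 a) * tr(b) - tr(b^-1 a b)  (eliminate b^-1) = x*y^2 - y*z - x
tr(b^-1 a b a) = tr(a b a) * tr(b) - tr(a b a b)  (eliminate b^-1) = x*y*z - y^2 - z^2 + 2
tr(a b a b^-2) = tr(b^-1 a b a) * tr(b) - tr(b^-1 a b a b)  (eliminate b^-1) = x*y^2*z - y^3 - y*z^2 - x*z + 3*y
tr(b^-3 a b a) = tr(a b a b^-2) * tr(b) - tr(a b a b^-1)  (eliminate b^-1) = x*y^3*z - y^4 - y^2*z^2 - 2*x*y*z + 4*y^2 + z^2 - 2
tr(b^-2 a b a^-1 b^-1) = tr(b^-3 a b) * tr(a) - tr(b^-3 a b a)  (eliminate a^-1) = -x*y^3*z + x^2*y^2 + y^4 + y^2*z^2 + x*y*z - x^2 - 4*y^2 - z^2 + 2
tr(a^-2 b^-2 a b a^-1 b^-1) = tr(b^-2 a b a^-1 b^-1 a^-1) * tr(a) - tr(b^-2 a b a^-1 b^-1)  (eliminate a^-1) = -x^2*y^2*z^2 + x^3*y*z + 2*x*y^3*z + x*y*z^3 - x^2*y^2 - y^4 - y^2*z^2 - 4*x*y*z + 4*y^2 + z^2 - 2
tr(a b a^-1 b) = tr(b a b) * tr(a) - tr(b a b a)  (eliminate a^-1) = x*y*z - x^2 - z^2 + 2
tr(a^-1 b^-1 a b) = tr(a b a^-1) * tr(b) - tr(a b a^-1 b)  (eliminate b^-1) = -x*y*z + x^2 + y^2 + z^2 - 2
tr(b^-1 a b a^-2) = tr(a^-1 b^-1 a b) * tr(a) - tr(a^-1 b^-1 a b a)  (eliminate a^-1) = -x^2*y*z + x^3 + x*y^2 + x*z^2 - 3*x
tr(a^-1 b^-2 a b a^-1) = tr(b^-1 a b a^-2) * tr(b) - tr(b^-1 a b a^-2 b)  (eliminate b^-1) = -x^2*y^2*z + x^3*y + x*y^3 + x*y*z^2 - 4*x*y + z
tr(a^-1 b^-2 a b) = tr(a b a^-1 b^-1) * tr(b) - tr(a b a^-1)  (eliminate b^-1) = -x*y^2*z + x^2*y + y^3 + y*z^2 - 3*y
tr(a^-2 b^-2 a b a^-1) = tr(a^-1 b^-2 a b a^-1) * tr(a) - tr(a^-1 b^-2 a b)  (eliminate a^-1) = -x^3*y^2*z + x^4*y + x^2*y^3 + x^2*y*z^2 + x*y^2*z - 5*x^2*y - y^3 - y*z^2 + x*z + 3*y
tr(a^-1 b^-2 a^-2 b^-2 a b) = tr(a^-2 b^-2 a b a^-1 b^-1) * tr(b) - tr(a^-2 b^-2 a b a^-1)  (eliminate b^-1) = -x^2*y^3*z^2 + 2*x^3*y^2*z + 2*x*y^4*z + x*y^2*z^3 - x^4*y - 2*x^2*y^3 - x^2*y*z^2 - y^5 - y^3*z^2 - 5*x*y^2*z + 5*x^2*y + 5*y^3 + 2*y*z^2 - x*z - 5*y
tr(b^-1 a^-1 b^-2 a^-2 b^-2 a) = tr(a^-1 b^-2 a^-2 b^-2 a) * tr(b) - tr(a^-1 b^-2 a^-2 b^-2 a b)  (eliminate b^-1) = x^2*y^3*z^2 - 2*x^3*y^2*z - x*y^4*z - x*y^2*z^3 + x^4*y + x^2*y^3 + x^2*y*z^2 + y^3*z^2 + 3*x*y^2*z - 4*x^2*y - y^3 - 2*y*z^2 + x*z + 3*y
tr(b^-2 a^-1 b^-2 a^-2 b^-2 a) = tr(b^-1 a^-1 b^-2 a^-2 b^-2 a) * tr(b) - tr(b^-1 a^-1 b^-2 a^-2 b^-2 a b)  (eliminate b^-1) = x^2*y^4*z^2 - 2*x^3*y^3*z - x*y^5*z - x*y^3*z^3 + x^4*y^2 + x^2*y^4 + x^2*y^2*z^2 + y^4*z^2 + 2*x*y^3*z - 3*x^2*y^2 - 2*y^2*z^2 + 3*x*y*z - x^2 - y^2 + 2
tr(b^-1 a b^-3 a^-1 b^-2 a^-2 b^-1) = tr(b^-2 a^-1 b^-2 a^-2 b^-2 a) * tr(b) - tr(b^-2 a^-1 b^-2 a^-2 b^-2 a b)  (eliminate b^-1) = x^2*y^5*z^2 - 2*x^3*y^4*z - x*y^6*z - x*y^4*z^3 + x^4*y^3 + x^2*y^5 + y^5*z^2 + 2*x^3*y^2*z + 3*x*y^4*z + x*y^2*z^3 - x^4*y - 4*x^2*y^3 - x^2*y*z^2 - 3*y^3*z^2 + 3*x^2*y + 2*y*z^2 - x*z - y

x^2*y^5*z^2 - 2*x^3*y^4*z - x*y^6*z - x*y^4*z^3 + x^4*y^3 + x^2*y^5 + y^5*z^2 + 2*x^3*y^2*z + 3*x*y^4*z + x*y^2*z^3 - x^4*y - 4*x^2*y^3 - x^2*y*z^2 - 3*y^3*z^2 + 3*x^2*y + 2*y*z^2 - x*z - y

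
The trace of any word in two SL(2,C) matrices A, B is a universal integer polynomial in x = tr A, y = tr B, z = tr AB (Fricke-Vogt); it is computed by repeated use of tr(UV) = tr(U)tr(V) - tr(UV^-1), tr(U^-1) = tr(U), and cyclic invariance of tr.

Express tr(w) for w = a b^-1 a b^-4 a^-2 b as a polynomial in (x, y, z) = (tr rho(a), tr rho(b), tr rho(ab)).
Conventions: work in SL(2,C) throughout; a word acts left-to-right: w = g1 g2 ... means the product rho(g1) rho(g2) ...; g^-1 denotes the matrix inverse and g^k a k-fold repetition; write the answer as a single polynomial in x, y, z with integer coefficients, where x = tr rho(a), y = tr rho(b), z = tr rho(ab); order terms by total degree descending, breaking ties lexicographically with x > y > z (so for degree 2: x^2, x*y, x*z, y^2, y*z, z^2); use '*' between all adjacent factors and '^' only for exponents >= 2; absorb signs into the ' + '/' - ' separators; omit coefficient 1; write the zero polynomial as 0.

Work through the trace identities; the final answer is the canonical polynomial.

and trace(a^2) = trace(a) trace(a) - trace(1)   [square of a] = x^2 - 2
and trace(a^2 b) = trace(a) trace(b a) - trace(b)   [square of a] = x*z - y
trace(a^2 b^-1) = trace(a^2) trace(b) - trace(a^2 b)   [inverse elimination on b] = x^2*y - x*z - y
next, trace(a b a^2) = trace(a) trace(a b a) - trace(a b)   [square of a] = x^2*z - x*y - z
trace(b a b a) = trace(a b) trace(a b) - trace(1)   [split at a repeated a] = z^2 - 2
trace(b a b) = trace(b) trace(a b) - trace(a)   [square of b] = y*z - x
next, trace(a b a^2 b) = trace(a) trace(b a b a) - trace(b a b)   [square of a] = x*z^2 - y*z - x
trace(a b a^2 b^-1) = trace(a b a^2) trace(b) - trace(a b a^2 b)   [inverse elimination on b] = x^2*y*z - x*y^2 - x*z^2 + x
next, trace(b a^2 b^-2 a) = trace(a b a^2 b^-1) trace(b) - trace(a b a^2)   [inverse elimination on b] = x^2*y^2*z - x*y^3 - x*y*z^2 - x^2*z + 2*x*y + z
trace(a^-1 b a^2 b^-2) = trace(b a^2 b^-2) trace(a) - trace(b a^2 b^-2 a)   [inverse elimination on a] = -x^2*y^2*z + x^3*y + x*y^3 + x*y*z^2 - 3*x*y - z
trace(b^-2 a^-2 b a^2) = trace(a^-1 b a^2 b^-2) trace(a) - trace(a^-1 b a^2 b^-2 a)   [inverse elimination on a] = -x^3*y^2*z + x^4*y + x^2*y^3 + x^2*y*z^2 - 4*x^2*y + y
next, trace(a^-1 b a^2 b^-1) = trace(b a^2 b^-1) trace(a) - trace(b a^2 b^-1 a)   [inverse elimination on a] = -x^2*y*z + x^3 + x*y^2 + x*z^2 - 3*x
and trace(b^-1 a^-2 b a^2) = trace(a^-1 b a^2 b^-1) trace(a) - trace(a^-1 b a^2 b^-1 a)   [inverse elimination on a] = -x^3*y*z + x^4 + x^2*y^2 + x^2*z^2 - 4*x^2 + 2
trace(a b^-3 a^-2 b a) = trace(b^-2 a^-2 b a^2) trace(b) - trace(b^-2 a^-2 b a^2 b)   [inverse elimination on b] = -x^3*y^3*z + x^4*y^2 + x^2*y^4 + x^2*y^2*z^2 + x^3*y*z - x^4 - 5*x^2*y^2 - x^2*z^2 + 4*x^2 + y^2 - 2
next, trace(a b a b a b) = trace(a b) trace(a b a b) - trace(a^-1 b^-1)   [split at a repeated a] = z^3 - 3*z
next, trace(b a b a b^-1 a) = trace(a b a b a) trace(b) - trace(a b a b a b)   [inverse elimination on b] = x*y*z^2 - y^2*z - z^3 - x*y + 3*z
trace(a^-1 b a b a b^-1) = trace(b a b a b^-1) trace(a) - trace(b a b a b^-1 a)   [inverse elimination on a] = -x*y*z^2 + x^2*z + y^2*z + z^3 - 3*z
and trace(a^-2 b a b a b^-1) = trace(a^-1 b a b a b^-1) trace(a) - trace(a^-1 b a b a b^-1 a)   [inverse elimination on a] = -x^2*y*z^2 + x^3*z + x*y^2*z + x*z^3 - 4*x*z + y
next, trace(a^-1 b a b) = trace(b a b) trace(a) - trace(b a b a)   [inverse elimination on a] = x*y*z - x^2 - z^2 + 2
and trace(a^-2 b a b a b^-2) = trace(a^-2 b a b a b^-1) trace(b) - trace(a^-2 b a b a)   [inverse elimination on b] = -x^2*y^2*z^2 + x^3*y*z + x*y^3*z + x*y*z^3 - 5*x*y*z + x^2 + y^2 + z^2 - 2
and trace(a b^-3 a^-2 b a b) = trace(a^-2 b a b a b^-2) trace(b) - trace(a^-2 b a b a b^-1)   [inverse elimination on b] = -x^2*y^3*z^2 + x^3*y^2*z + x*y^4*z + x*y^2*z^3 + x^2*y*z^2 - x^3*z - 6*x*y^2*z - x*z^3 + x^2*y + y^3 + y*z^2 + 4*x*z - 3*y
trace(a^-2 b a b^-1 a b^-3) = trace(a b^-3 a^-2 b a) trace(b) - trace(a b^-3 a^-2 b a b)   [inverse elimination on b] = -x^3*y^4*z + x^4*y^3 + x^2*y^5 + 2*x^2*y^3*z^2 - x*y^4*z - x*y^2*z^3 - x^4*y - 5*x^2*y^3 - 2*x^2*y*z^2 + x^3*z + 6*x*y^2*z + x*z^3 + 3*x^2*y - y*z^2 - 4*x*z + y
trace(a^-1 b a b^-1 a b^-1) = trace(a b^-1 a^-1 b a) trace(b) - trace(a b^-1 a^-1 b a b)   [inverse elimination on b] = -x^2*y^2*z + x^3*y + x*y^3 + 2*x*y*z^2 - x^2*z - y^2*z - z^3 - 3*x*y + 3*z
trace(a^-2 b a b^-1 a b^-1) = trace(a^-1 b a b^-1 a b^-1) trace(a) - trace(a^-1 b a b^-1 a b^-1 a)   [inverse elimination on a] = -x^3*y^2*z + x^4*y + x^2*y^3 + 2*x^2*y*z^2 - x^3*z - x*y^2*z - x*z^3 - 4*x^2*y + 4*x*z + y
next, trace(b a b^-1 a) = trace(a b a) trace(b) - trace(a b a b)   [inverse elimination on b] = x*y*z - y^2 - z^2 + 2
trace(a^-1 b a b^-1) = trace(b a b^-1) trace(a) - trace(b a b^-1 a)   [inverse elimination on a] = -x*y*z + x^2 + y^2 + z^2 - 2
trace(a^-2 b a b^-1 a b^-2) = trace(a^-2 b a b^-1 a b^-1) trace(b) - trace(a^-2 b a b^-1 a)   [inverse elimination on b] = -x^3*y^3*z + x^4*y^2 + x^2*y^4 + 2*x^2*y^2*z^2 - x^3*y*z - x*y^3*z - x*y*z^3 - 4*x^2*y^2 + 5*x*y*z - x^2 - z^2 + 2
trace(a b^-1 a b^-4 a^-2 b) = trace(a^-2 b a b^-1 a b^-3) trace(b) - trace(a^-2 b a b^-1 a b^-2)   [inverse elimination on b] = -x^3*y^5*z + x^4*y^4 + x^2*y^6 + 2*x^2*y^4*z^2 + x^3*y^3*z - x*y^5*z - x*y^3*z^3 - 2*x^4*y^2 - 6*x^2*y^4 - 4*x^2*y^2*z^2 + 2*x^3*y*z + 7*x*y^3*z + 2*x*y*z^3 + 7*x^2*y^2 - y^2*z^2 - 9*x*y*z + x^2 + y^2 + z^2 - 2

-x^3*y^5*z + x^4*y^4 + x^2*y^6 + 2*x^2*y^4*z^2 + x^3*y^3*z - x*y^5*z - x*y^3*z^3 - 2*x^4*y^2 - 6*x^2*y^4 - 4*x^2*y^2*z^2 + 2*x^3*y*z + 7*x*y^3*z + 2*x*y*z^3 + 7*x^2*y^2 - y^2*z^2 - 9*x*y*z + x^2 + y^2 + z^2 - 2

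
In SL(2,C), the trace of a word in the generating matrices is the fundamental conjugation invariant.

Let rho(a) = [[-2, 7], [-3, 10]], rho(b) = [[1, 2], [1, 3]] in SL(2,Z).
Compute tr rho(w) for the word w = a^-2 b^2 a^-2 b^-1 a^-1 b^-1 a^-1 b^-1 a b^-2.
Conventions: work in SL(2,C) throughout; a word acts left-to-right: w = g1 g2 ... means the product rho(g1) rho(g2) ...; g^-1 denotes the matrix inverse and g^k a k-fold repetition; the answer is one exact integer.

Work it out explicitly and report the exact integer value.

rho(a^-1) = [[10, -7], [3, -2]]
... * rho(a^-1) = [[10, -7], [3, -2]]  ->  [[79, -56], [24, -17]]
... * rho(b) = [[1, 2], [1, 3]]  ->  [[23, -10], [7, -3]]
... * rho(b) = [[1, 2], [1, 3]]  ->  [[13, 16], [4, 5]]
... * rho(a^-1) = [[10, -7], [3, -2]]  ->  [[178, -123], [55, -38]]
... * rho(a^-1) = [[10, -7], [3, -2]]  ->  [[1411, -1000], [436, -309]]
... * rho(b^-1) = [[3, -2], [-1, 1]]  ->  [[5233, -3822], [1617, -1181]]
... * rho(a^-1) = [[10, -7], [3, -2]]  ->  [[40864, -28987], [12627, -8957]]
... * rho(b^-1) = [[3, -2], [-1, 1]]  ->  [[151579, -110715], [46838, -34211]]
... * rho(a^-1) = [[10, -7], [3, -2]]  ->  [[1183645, -839623], [365747, -259444]]
... * rho(b^-1) = [[3, -2], [-1, 1]]  ->  [[4390558, -3206913], [1356685, -990938]]
... * rho(a) = [[-2, 7], [-3, 10]]  ->  [[839623, -1335224], [259444, -412585]]
... * rho(b^-1) = [[3, -2], [-1, 1]]  ->  [[3854093, -3014470], [1190917, -931473]]
... * rho(b^-1) = [[3, -2], [-1, 1]]  ->  [[14576749, -10722656], [4504224, -3313307]]
tr = 14576749 + -3313307 = 11263442

11263442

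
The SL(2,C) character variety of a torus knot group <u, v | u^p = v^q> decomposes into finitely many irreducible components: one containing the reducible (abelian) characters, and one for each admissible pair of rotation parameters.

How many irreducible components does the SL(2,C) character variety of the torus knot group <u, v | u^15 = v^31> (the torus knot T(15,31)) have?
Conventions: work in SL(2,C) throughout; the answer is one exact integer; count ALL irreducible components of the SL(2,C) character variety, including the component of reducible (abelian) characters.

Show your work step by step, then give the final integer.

Gamma = < u, v | u^15 = v^31 > (torus knot T(15,31)); the central element u^15 = v^31 acts as +I or -I in any irreducible SL(2,C) representation.
So on each irreducible component the traces are pinned: tr(u) = 2*cos(pi*alpha/15) with 1 <= alpha <= 14, tr(v) = 2*cos(pi*beta/31) with 1 <= beta <= 30.
u^15 = (-1)^alpha I and v^31 = (-1)^beta I must agree, so alpha and beta have equal parity.
Counting: 7 odd alphas x 15 odd betas + 7 even alphas x 15 even betas = 105 + 105 = 210.
That is 210 components of irreducible characters, and with the reducible (abelian) component the total is 211.

211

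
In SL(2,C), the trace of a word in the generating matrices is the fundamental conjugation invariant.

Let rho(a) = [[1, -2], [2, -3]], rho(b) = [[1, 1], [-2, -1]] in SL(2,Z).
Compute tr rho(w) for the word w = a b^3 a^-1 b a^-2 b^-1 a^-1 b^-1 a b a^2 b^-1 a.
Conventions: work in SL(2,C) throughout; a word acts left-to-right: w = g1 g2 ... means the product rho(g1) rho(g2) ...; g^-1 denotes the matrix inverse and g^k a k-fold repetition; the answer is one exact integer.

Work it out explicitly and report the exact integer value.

7980002

rho(a) = [[1, -2], [2, -3]]
... * rho(b) = [[1, 1], [-2, -1]]  ->  [[5, 3], [8, 5]]
... * rho(b) = [[1, 1], [-2, -1]]  ->  [[-1, 2], [-2, 3]]
... * rho(b) = [[1, 1], [-2, -1]]  ->  [[-5, -3], [-8, -5]]
... * rho(a^-1) = [[-3, 2], [-2, 1]]  ->  [[21, -13], [34, -21]]
... * rho(b) = [[1, 1], [-2, -1]]  ->  [[47, 34], [76, 55]]
... * rho(a^-1) = [[-3, 2], [-2, 1]]  ->  [[-209, 128], [-338, 207]]
... * rho(a^-1) = [[-3, 2], [-2, 1]]  ->  [[371, -290], [600, -469]]
... * rho(b^-1) = [[-1, -1], [2, 1]]  ->  [[-951, -661], [-1538, -1069]]
... * rho(a^-1) = [[-3, 2], [-2, 1]]  ->  [[4175, -2563], [6752, -4145]]
... * rho(b^-1) = [[-1, -1], [2, 1]]  ->  [[-9301, -6738], [-15042, -10897]]
... * rho(a) = [[1, -2], [2, -3]]  ->  [[-22777, 38816], [-36836, 62775]]
... * rho(b) = [[1, 1], [-2, -1]]  ->  [[-100409, -61593], [-162386, -99611]]
... * rho(a) = [[1, -2], [2, -3]]  ->  [[-223595, 385597], [-361608, 623605]]
... * rho(a) = [[1, -2], [2, -3]]  ->  [[547599, -709601], [885602, -1147599]]
... * rho(b^-1) = [[-1, -1], [2, 1]]  ->  [[-1966801, -1257200], [-3180800, -2033201]]
... * rho(a) = [[1, -2], [2, -3]]  ->  [[-4481201, 7705202], [-7247202, 12461203]]
tr = -4481201 + 12461203 = 7980002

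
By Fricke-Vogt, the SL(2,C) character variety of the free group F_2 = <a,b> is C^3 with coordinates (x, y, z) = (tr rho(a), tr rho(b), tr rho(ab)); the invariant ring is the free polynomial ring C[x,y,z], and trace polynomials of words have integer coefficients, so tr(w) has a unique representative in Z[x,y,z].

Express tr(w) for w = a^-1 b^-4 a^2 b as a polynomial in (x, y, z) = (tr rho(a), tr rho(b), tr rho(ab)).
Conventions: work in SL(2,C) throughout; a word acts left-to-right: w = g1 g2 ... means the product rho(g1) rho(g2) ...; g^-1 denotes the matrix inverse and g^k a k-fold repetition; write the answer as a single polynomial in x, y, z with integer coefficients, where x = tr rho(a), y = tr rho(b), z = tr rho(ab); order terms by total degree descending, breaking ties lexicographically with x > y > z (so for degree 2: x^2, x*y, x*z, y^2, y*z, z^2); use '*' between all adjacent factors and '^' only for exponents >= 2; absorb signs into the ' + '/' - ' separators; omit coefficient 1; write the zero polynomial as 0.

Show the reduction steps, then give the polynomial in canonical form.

apply: tr(a^2 b) = tr(a) tr(b a) - tr(b) = x*z - y
tr(a^2) = tr(a) tr(a) - tr(1) = x^2 - 2
use: tr(b a^2 b) = tr(b) tr(a^2 b) - tr(a^2) = x*y*z - x^2 - y^2 + 2
tr(b a b a) = tr(b a) tr(b a) - tr(1)   [split at repeated b] = z^2 - 2
use: tr(b a b) = tr(b) tr(a b) - tr(a) = y*z - x
tr(b a^2 b a) = tr(a) tr(b a b a) - tr(b a b) = x*z^2 - y*z - x
use: tr(a^2 b a^-1 b) = tr(b a^2 b) tr(a) - tr(b a^2 b a) = x^2*y*z - x^3 - x*y^2 - x*z^2 + y*z + 3*x
tr(b^-1 a^2 b a^-1) = tr(a^2 b a^-1) tr(b) - tr(a^2 b a^-1 b) = -x^2*y*z + x^3 + x*y^2 + x*z^2 - 3*x
use: tr(a^2 b a^-1 b^-2) = tr(b^-1 a^2 b a^-1) tr(b) - tr(b^-1 a^2 b a^-1 b) = -x^2*y^2*z + x^3*y + x*y^3 + x*y*z^2 - 3*x*y - z
tr(b^-2 a^2 b a^-1 b^-1) = tr(a^2 b a^-1 b^-2) tr(b) - tr(a^2 b a^-1 b^-1) = -x^2*y^3*z + x^3*y^2 + x*y^4 + x*y^2*z^2 + x^2*y*z - x^3 - 4*x*y^2 - x*z^2 - y*z + 3*x
use: tr(a^-1 b^-4 a^2 b) = tr(b^-2 a^2 b a^-1 b^-1) tr(b) - tr(b^-2 a^2 b a^-1) = -x^2*y^4*z + x^3*y^3 + x*y^5 + x*y^3*z^2 + 2*x^2*y^2*z - 2*x^3*y - 5*x*y^3 - 2*x*y*z^2 - y^2*z + 6*x*y + z

-x^2*y^4*z + x^3*y^3 + x*y^5 + x*y^3*z^2 + 2*x^2*y^2*z - 2*x^3*y - 5*x*y^3 - 2*x*y*z^2 - y^2*z + 6*x*y + z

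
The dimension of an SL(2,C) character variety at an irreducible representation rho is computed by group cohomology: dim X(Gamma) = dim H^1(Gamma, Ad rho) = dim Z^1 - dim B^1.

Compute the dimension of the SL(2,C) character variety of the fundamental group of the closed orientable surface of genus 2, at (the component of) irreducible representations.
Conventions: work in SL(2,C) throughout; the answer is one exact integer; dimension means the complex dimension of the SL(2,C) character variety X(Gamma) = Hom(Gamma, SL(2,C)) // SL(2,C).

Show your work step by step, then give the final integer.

6

Gamma = pi_1(Sigma_2) = < a_1, b_1, ..., a_2, b_2 | prod [a_i, b_i] > has 2g = 4 generators and 1 relator.
Before the relator condition, cocycle space has dim 3*4 = 12.
d_2 is surjective at irreducible rho (its cokernel H^2 is dual to H^0 = 0), so dim Z^1 = 12 - 3 = 9.
dim B^1 = 3 (coboundaries, injective at irreducible rho).
Hence dim X = 9 - 3 = 6.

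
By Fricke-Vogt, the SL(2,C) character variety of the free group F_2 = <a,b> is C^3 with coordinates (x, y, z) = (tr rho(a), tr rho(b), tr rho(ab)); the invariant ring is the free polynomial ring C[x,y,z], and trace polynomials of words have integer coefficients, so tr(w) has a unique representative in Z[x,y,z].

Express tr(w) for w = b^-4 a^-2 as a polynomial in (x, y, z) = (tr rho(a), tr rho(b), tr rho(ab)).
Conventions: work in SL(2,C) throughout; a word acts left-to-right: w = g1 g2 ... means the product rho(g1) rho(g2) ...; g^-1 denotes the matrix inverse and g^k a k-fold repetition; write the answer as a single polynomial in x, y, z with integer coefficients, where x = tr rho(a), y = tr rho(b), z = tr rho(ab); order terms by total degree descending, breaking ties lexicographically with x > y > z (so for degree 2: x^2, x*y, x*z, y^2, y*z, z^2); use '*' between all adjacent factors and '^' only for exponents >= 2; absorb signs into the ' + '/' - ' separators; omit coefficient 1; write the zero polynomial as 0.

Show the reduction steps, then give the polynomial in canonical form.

so tr(b^-1) = tr(b) = y
tr(b^-1 a) = tr(a) * tr(b) - tr(a b)   [inverse elimination on b] = x*y - z
so tr(a^-1 b^-1) = tr(b^-1) * tr(a) - tr(b^-1 a)   [inverse elimination on a] = z
so tr(b^-1 a^-2) = tr(a^-1 b^-1) * tr(a) - tr(a^-1 b^-1 a)   [inverse elimination on a] = x*z - y
tr(a^-2) = tr(a^-1) * tr(a) - tr(1)   [inverse elimination on a] = x^2 - 2
tr(b^-2 a^-2) = tr(b^-1 a^-2) * tr(b) - tr(b^-1 a^-2 b)   [inverse elimination on b] = x*y*z - x^2 - y^2 + 2
tr(a^-2 b^-3) = tr(b^-2 a^-2) * tr(b) - tr(b^-2 a^-2 b)   [inverse elimination on b] = x*y^2*z - x^2*y - y^3 - x*z + 3*y
tr(b^-4 a^-2) = tr(a^-2 b^-3) * tr(b) - tr(a^-2 b^-2)   [inverse elimination on b] = x*y^3*z - x^2*y^2 - y^4 - 2*x*y*z + x^2 + 4*y^2 - 2

x*y^3*z - x^2*y^2 - y^4 - 2*x*y*z + x^2 + 4*y^2 - 2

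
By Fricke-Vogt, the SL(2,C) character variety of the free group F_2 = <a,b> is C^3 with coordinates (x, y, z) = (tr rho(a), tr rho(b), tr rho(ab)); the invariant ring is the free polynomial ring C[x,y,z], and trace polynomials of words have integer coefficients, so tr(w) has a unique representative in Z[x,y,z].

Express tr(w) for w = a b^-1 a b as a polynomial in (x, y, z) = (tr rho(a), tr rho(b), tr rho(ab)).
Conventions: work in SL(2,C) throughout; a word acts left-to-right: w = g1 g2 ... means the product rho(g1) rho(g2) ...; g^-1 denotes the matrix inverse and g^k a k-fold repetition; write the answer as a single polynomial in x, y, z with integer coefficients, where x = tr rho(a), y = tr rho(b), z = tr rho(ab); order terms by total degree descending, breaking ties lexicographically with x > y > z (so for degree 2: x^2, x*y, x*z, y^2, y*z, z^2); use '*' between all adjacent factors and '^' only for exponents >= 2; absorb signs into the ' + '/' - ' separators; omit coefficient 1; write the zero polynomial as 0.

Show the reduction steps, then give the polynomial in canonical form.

reduce: trace(a b a) = trace(a)*trace(b a) - trace(b)   [square of a] = x*z - y
trace(a b a b) = trace(a b)*trace(a b) - trace(1)   [split at a repeated a] = z^2 - 2
reduce: trace(a b^-1 a b) = trace(a b a)*trace(b) - trace(a b a b)   [inverse elimination on b] = x*y*z - y^2 - z^2 + 2

x*y*z - y^2 - z^2 + 2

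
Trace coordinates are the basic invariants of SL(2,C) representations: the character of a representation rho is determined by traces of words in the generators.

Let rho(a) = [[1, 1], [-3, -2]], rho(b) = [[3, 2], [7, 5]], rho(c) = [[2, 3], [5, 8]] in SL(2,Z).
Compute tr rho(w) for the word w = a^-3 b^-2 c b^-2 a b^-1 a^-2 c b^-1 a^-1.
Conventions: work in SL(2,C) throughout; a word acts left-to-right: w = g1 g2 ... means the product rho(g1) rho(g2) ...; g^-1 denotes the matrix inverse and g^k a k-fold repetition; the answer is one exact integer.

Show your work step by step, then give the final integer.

rho(a^-1) = [[-2, -1], [3, 1]]
... * rho(a^-1) = [[-2, -1], [3, 1]]  ->  [[1, 1], [-3, -2]]
... * rho(a^-1) = [[-2, -1], [3, 1]]  ->  [[1, 0], [0, 1]]
... * rho(b^-1) = [[5, -2], [-7, 3]]  ->  [[5, -2], [-7, 3]]
... * rho(b^-1) = [[5, -2], [-7, 3]]  ->  [[39, -16], [-56, 23]]
... * rho(c) = [[2, 3], [5, 8]]  ->  [[-2, -11], [3, 16]]
... * rho(b^-1) = [[5, -2], [-7, 3]]  ->  [[67, -29], [-97, 42]]
... * rho(b^-1) = [[5, -2], [-7, 3]]  ->  [[538, -221], [-779, 320]]
... * rho(a) = [[1, 1], [-3, -2]]  ->  [[1201, 980], [-1739, -1419]]
... * rho(b^-1) = [[5, -2], [-7, 3]]  ->  [[-855, 538], [1238, -779]]
... * rho(a^-1) = [[-2, -1], [3, 1]]  ->  [[3324, 1393], [-4813, -2017]]
... * rho(a^-1) = [[-2, -1], [3, 1]]  ->  [[-2469, -1931], [3575, 2796]]
... * rho(c) = [[2, 3], [5, 8]]  ->  [[-14593, -22855], [21130, 33093]]
... * rho(b^-1) = [[5, -2], [-7, 3]]  ->  [[87020, -39379], [-126001, 57019]]
... * rho(a^-1) = [[-2, -1], [3, 1]]  ->  [[-292177, -126399], [423059, 183020]]
tr = -292177 + 183020 = -109157

-109157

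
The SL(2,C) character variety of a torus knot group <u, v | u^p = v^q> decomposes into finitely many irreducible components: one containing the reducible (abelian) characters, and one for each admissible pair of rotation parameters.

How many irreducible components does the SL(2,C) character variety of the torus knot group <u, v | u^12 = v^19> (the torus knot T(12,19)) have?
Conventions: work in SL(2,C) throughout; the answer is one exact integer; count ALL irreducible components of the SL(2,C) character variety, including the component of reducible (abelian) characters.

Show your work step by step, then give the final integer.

In the torus knot group T(12,19), u^12 = v^19 is central, so an irreducible representation sends it to +I or -I (Schur).
This locks tr(u) to 2*cos(pi*alpha/12), alpha in 1..11, and tr(v) to 2*cos(pi*beta/19), beta in 1..18, on each component of irreducible characters.
The two central values (-1)^alpha I and (-1)^beta I must be the same matrix, so alpha and beta share a parity.
Counting: 6 odd alphas x 9 odd betas + 5 even alphas x 9 even betas = 54 + 45 = 99.
components with irreducible characters: 99; plus the single component of reducible (abelian) characters: total 100.

100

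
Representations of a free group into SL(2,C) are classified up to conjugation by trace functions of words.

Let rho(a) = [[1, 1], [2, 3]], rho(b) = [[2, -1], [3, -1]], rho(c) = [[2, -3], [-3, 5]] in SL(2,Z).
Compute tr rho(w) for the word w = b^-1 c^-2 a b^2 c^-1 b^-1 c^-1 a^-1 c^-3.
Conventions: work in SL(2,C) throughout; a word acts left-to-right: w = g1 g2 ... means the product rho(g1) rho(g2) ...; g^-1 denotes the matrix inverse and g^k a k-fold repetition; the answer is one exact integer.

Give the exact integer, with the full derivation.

rho(b^-1) = [[-1, 1], [-3, 2]]
... * rho(c^-1) = [[5, 3], [3, 2]]  ->  [[-2, -1], [-9, -5]]
... * rho(c^-1) = [[5, 3], [3, 2]]  ->  [[-13, -8], [-60, -37]]
... * rho(a) = [[1, 1], [2, 3]]  ->  [[-29, -37], [-134, -171]]
... * rho(b) = [[2, -1], [3, -1]]  ->  [[-169, 66], [-781, 305]]
... * rho(b) = [[2, -1], [3, -1]]  ->  [[-140, 103], [-647, 476]]
... * rho(c^-1) = [[5, 3], [3, 2]]  ->  [[-391, -214], [-1807, -989]]
... * rho(b^-1) = [[-1, 1], [-3, 2]]  ->  [[1033, -819], [4774, -3785]]
... * rho(c^-1) = [[5, 3], [3, 2]]  ->  [[2708, 1461], [12515, 6752]]
... * rho(a^-1) = [[3, -1], [-2, 1]]  ->  [[5202, -1247], [24041, -5763]]
... * rho(c^-1) = [[5, 3], [3, 2]]  ->  [[22269, 13112], [102916, 60597]]
... * rho(c^-1) = [[5, 3], [3, 2]]  ->  [[150681, 93031], [696371, 429942]]
... * rho(c^-1) = [[5, 3], [3, 2]]  ->  [[1032498, 638105], [4771681, 2948997]]
tr = 1032498 + 2948997 = 3981495

3981495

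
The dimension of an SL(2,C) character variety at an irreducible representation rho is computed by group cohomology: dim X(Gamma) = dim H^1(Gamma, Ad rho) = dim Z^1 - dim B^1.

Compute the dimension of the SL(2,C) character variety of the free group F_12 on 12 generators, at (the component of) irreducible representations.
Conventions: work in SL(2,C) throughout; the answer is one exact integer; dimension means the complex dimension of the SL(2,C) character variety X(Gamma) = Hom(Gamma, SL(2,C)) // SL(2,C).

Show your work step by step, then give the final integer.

Gamma = F_12 has 12 generators and no relators.
A cocycle picks one sl_2 vector per generator freely, giving dim Z^1 = 3*12 = 36.
dim B^1 = 3: the coboundary map is injective because an irreducible image has centralizer 0 in sl_2.
dim H^1 = 36 - 3 = 33, which is dim X.

33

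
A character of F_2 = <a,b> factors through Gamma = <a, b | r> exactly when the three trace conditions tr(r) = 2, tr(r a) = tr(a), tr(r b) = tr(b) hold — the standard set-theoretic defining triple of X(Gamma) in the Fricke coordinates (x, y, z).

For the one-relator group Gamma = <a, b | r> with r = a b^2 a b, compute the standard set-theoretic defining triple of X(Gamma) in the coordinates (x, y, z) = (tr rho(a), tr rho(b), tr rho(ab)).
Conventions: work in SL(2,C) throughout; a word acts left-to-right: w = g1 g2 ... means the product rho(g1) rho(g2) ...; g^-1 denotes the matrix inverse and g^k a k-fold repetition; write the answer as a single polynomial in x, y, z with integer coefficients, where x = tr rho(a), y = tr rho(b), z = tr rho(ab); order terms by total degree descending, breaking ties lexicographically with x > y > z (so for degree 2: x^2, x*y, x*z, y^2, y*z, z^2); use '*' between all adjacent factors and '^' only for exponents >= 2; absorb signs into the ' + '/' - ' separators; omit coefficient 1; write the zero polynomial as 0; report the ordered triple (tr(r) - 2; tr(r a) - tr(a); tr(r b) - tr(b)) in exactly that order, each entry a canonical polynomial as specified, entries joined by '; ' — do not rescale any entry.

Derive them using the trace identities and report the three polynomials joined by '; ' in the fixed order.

tr(a b a b) = tr(a b) * tr(a b) - tr(1)   [split at repeated a] = z^2 - 2
tr(a b a) = tr(a) * tr(b a) - tr(b) = x*z - y
tr(a b^2 a b) = tr(b) * tr(a b a b) - tr(a b a) = y*z^2 - x*z - y
and tr(a b^2) = tr(b) * tr(a b) - tr(a) = y*z - x
and tr(b^2 a b) = tr(b) * tr(a b^2) - tr(a b) = y^2*z - x*y - z
and tr(a b^2 a b a) = tr(a) * tr(b^2 a b a) - tr(b^2 a b) = x*y*z^2 - x^2*z - y^2*z + z
and tr(a^2) = tr(a) * tr(a) - tr(1) = x^2 - 2
and tr(a b^2 a) = tr(b) * tr(a^2 b) - tr(a^2) = x*y*z - x^2 - y^2 + 2
and tr(a b^2 a b^2) = tr(b) * tr(a b^2 a b) - tr(a b^2 a) = y^2*z^2 - 2*x*y*z + x^2 - 2
assemble the triple (tr(r) - 2; tr(r a) - x; tr(r b) - y)

y*z^2 - x*z - y - 2; x*y*z^2 - x^2*z - y^2*z - x + z; y^2*z^2 - 2*x*y*z + x^2 - y - 2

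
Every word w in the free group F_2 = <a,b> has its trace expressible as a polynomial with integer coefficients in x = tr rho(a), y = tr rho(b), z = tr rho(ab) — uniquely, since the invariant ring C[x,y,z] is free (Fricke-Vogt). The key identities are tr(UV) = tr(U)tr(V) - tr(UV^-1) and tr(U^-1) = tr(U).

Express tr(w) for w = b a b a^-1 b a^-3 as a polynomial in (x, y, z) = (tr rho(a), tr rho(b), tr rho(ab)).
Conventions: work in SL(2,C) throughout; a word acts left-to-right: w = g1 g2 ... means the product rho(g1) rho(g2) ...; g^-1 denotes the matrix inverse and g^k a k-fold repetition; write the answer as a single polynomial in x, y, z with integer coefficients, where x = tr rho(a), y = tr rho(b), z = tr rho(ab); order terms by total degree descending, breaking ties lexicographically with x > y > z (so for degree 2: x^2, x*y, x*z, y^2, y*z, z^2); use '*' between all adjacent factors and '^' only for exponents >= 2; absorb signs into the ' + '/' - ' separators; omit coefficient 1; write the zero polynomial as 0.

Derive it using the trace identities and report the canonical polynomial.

x^4*y^2*z - x^5*y - 2*x^3*y*z^2 + x^4*z - 2*x^2*y^2*z + x^2*z^3 + 4*x^3*y + 3*x*y*z^2 - 4*x^2*z - z^3 - 3*x*y + 3*z

tr(b a b) = tr(b) * tr(a b) - tr(a)  (reduce the b square) = y*z - x
tr(b^2 a b) = tr(b) * tr(b a b) - tr(b a)  (reduce the b square) = y^2*z - x*y - z
and tr(a b a b) = tr(a b) * tr(a b) - tr(1)  (split on a) = z^2 - 2
next, tr(a b a) = tr(a) * tr(b a) - tr(b)  (reduce the a square) = x*z - y
tr(b^2 a b a) = tr(b) * tr(a b a b) - tr(a b a)  (reduce the b square) = y*z^2 - x*z - y
next, tr(b a b a^-1 b) = tr(b^2 a b) * tr(a) - tr(b^2 a b a)  (eliminate a^-1) = x*y^2*z - x^2*y - y*z^2 + y
and tr(b a b a b a) = tr(b a) * tr(b a b a) - tr(b^-1 a^-1)  (split on b) = z^3 - 3*z
next, tr(b a b a^-1 b a) = tr(b a b a b) * tr(a) - tr(b a b a b a)  (eliminate a^-1) = x*y*z^2 - x^2*z - z^3 - x*y + 3*z
next, tr(a^-1 b a b a^-1 b) = tr(b a b a^-1 b) * tr(a) - tr(b a b a^-1 b a)  (eliminate a^-1) = x^2*y^2*z - x^3*y - 2*x*y*z^2 + x^2*z + z^3 + 2*x*y - 3*z
next, tr(b a b a^-1 b a^-2) = tr(a^-1 b a b a^-1 b) * tr(a) - tr(a^-1 b a b a^-1 b a)  (eliminate a^-1) = x^3*y^2*z - x^4*y - 2*x^2*y*z^2 + x^3*z - x*y^2*z + x*z^3 + 3*x^2*y + y*z^2 - 3*x*z - y
tr(b a b a^-1 b a^-3) = tr(b a b a^-1 b a^-2) * tr(a) - tr(b a b a^-1 b a^-1)  (eliminate a^-1) = x^4*y^2*z - x^5*y - 2*x^3*y*z^2 + x^4*z - 2*x^2*y^2*z + x^2*z^3 + 4*x^3*y + 3*x*y*z^2 - 4*x^2*z - z^3 - 3*x*y + 3*z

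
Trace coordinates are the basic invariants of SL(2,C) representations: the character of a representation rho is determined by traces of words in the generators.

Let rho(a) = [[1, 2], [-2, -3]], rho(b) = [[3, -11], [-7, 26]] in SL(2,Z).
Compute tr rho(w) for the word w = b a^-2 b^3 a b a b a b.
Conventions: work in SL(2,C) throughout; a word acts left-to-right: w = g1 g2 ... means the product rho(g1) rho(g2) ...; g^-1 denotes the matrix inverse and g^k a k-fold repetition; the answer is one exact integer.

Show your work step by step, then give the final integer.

rho(b) = [[3, -11], [-7, 26]]
... * rho(a^-1) = [[-3, -2], [2, 1]]  ->  [[-31, -17], [73, 40]]
... * rho(a^-1) = [[-3, -2], [2, 1]]  ->  [[59, 45], [-139, -106]]
... * rho(b) = [[3, -11], [-7, 26]]  ->  [[-138, 521], [325, -1227]]
... * rho(b) = [[3, -11], [-7, 26]]  ->  [[-4061, 15064], [9564, -35477]]
... * rho(b) = [[3, -11], [-7, 26]]  ->  [[-117631, 436335], [277031, -1027606]]
... * rho(a) = [[1, 2], [-2, -3]]  ->  [[-990301, -1544267], [2332243, 3636880]]
... * rho(b) = [[3, -11], [-7, 26]]  ->  [[7838966, -29257631], [-18461431, 68904207]]
... * rho(a) = [[1, 2], [-2, -3]]  ->  [[66354228, 103450825], [-156269845, -243635483]]
... * rho(b) = [[3, -11], [-7, 26]]  ->  [[-525093091, 1959824942], [1236638846, -4615554263]]
... * rho(a) = [[1, 2], [-2, -3]]  ->  [[-4444742975, -6929661008], [10467747372, 16319940481]]
... * rho(b) = [[3, -11], [-7, 26]]  ->  [[35173398131, -131279013483], [-82836341251, 309173231414]]
tr = 35173398131 + 309173231414 = 344346629545

344346629545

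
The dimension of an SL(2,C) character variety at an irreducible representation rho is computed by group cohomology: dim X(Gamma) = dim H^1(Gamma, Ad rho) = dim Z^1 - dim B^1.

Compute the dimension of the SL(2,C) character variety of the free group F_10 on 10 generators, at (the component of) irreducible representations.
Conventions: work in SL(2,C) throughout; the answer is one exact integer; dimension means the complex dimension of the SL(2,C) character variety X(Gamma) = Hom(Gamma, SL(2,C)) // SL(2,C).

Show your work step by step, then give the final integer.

27

Here Gamma is free of rank 10 — no relator constrains a cocycle.
A cocycle picks one sl_2 vector per generator freely, giving dim Z^1 = 3*10 = 30.
At an irreducible rho the centralizer of the image in sl_2 is 0, so the coboundary map sl_2 -> Z^1 is injective: dim B^1 = 3.
dim H^1 = 30 - 3 = 27, which is dim X.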